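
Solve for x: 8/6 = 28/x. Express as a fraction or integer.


Setting up: 8/6 = 28/x
Cross multiply: 8 * x = 6 * 28
8x = 168
x = 168/8
x = 21

21


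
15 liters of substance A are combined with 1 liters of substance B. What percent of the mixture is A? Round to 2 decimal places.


Volume of A = 15 L
Volume of B = 1 L
Total volume = 15 + 1 = 16 L
Percentage of A = (15/16) * 100
= 93.75%

93.75


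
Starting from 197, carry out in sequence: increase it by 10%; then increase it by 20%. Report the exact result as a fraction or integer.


Start with 197.
Step 1: Increase by 10%: 197 * 110/100 = 2167/10
Step 2: Increase by 20%: 2167/10 * 120/100 = 6501/25
Final result = 6501/25

6501/25


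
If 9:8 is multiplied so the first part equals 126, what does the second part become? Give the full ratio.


Original ratio: 9:8
First term target: 126
Scale factor = 126 / 9 = 14
Multiply second term: 8 * 14 = 112
Equivalent ratio = 126:112

126:112


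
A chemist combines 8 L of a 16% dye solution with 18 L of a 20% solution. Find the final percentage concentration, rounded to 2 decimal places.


Solute in mixture 1 = 16% of 8 L = 8*16/100 = 32/25 L
Solute in mixture 2 = 20% of 18 L = 18*20/100 = 18/5 L
Total solute = 32/25 + 18/5 = 122/25 L
Total volume = 8 + 18 = 26 L
Final concentration = 122/25/26 * 100 = 18.77%

18.77


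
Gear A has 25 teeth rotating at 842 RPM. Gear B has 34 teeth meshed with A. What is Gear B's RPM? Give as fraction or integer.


Gear ratio: teeth_A * RPM_A = teeth_B * RPM_B
25 * 842 = 34 * RPM_B
21050 = 34 * RPM_B
RPM_B = 21050 / 34
RPM_B = 10525/17

10525/17


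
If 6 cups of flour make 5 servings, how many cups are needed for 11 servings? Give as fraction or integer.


Original: 6 cups for 5 servings
Target servings = 11
Scaling factor = 11/5
New amount = 6 * 11/5
= 66/5
= 66/5 cups

66/5


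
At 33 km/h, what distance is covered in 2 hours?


Using distance = speed * time
Speed = 33 km/h
Time = 2 hours
Distance = 33 * 2
= 66 km

66


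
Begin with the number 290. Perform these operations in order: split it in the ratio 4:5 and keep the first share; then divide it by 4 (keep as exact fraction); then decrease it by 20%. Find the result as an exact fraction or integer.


Start with 290.
Step 1: Split 4:5, first share = 290 * 4/9 = 1160/9
Step 2: Divide by 4: 1160/9 / 4 = 290/9
Step 3: Decrease by 20%: 290/9 * 80/100 = 232/9
Final result = 232/9

232/9


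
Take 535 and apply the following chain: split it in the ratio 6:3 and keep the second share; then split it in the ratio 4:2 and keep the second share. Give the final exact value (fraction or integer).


Start with 535.
Step 1: Split 6:3, second share = 535 * 3/9 = 535/3
Step 2: Split 4:2, second share = 535/3 * 2/6 = 535/9
Final result = 535/9

535/9


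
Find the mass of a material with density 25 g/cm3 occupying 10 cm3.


Using mass = density * volume
Density = 25 g/cm3
Volume = 10 cm3
Mass = 25 * 10
= 250 g

250


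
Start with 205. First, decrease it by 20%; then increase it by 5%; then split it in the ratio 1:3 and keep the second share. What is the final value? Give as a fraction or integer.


Start with 205.
Step 1: Decrease by 20%: 205 * 80/100 = 164
Step 2: Increase by 5%: 164 * 105/100 = 861/5
Step 3: Split 1:3, second share = 861/5 * 3/4 = 2583/20
Final result = 2583/20

2583/20


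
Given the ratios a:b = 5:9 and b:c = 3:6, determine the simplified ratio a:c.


Given a:b = 5:9 and b:c = 3:6
Make b consistent. Multiply first ratio by 3: a:b = 15:27
Multiply second ratio by 9: b:c = 27:54
Now b = 27 in both, so a:b:c = 15:27:54
Therefore a:c = 15:54
Simplify by GCD: a:c = 5:18

5:18


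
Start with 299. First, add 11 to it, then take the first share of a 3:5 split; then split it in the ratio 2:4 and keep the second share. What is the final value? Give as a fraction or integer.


Start with 299.
Step 1: Add 11: 299+11=310; split 3:5 first = 310*3/8 = 465/4
Step 2: Split 2:4, second share = 465/4 * 4/6 = 155/2
Final result = 155/2

155/2


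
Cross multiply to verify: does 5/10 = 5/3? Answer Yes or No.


Cross multiply to check 5/10 = 5/3
Left cross product: 5 * 3 = 15
Right cross product: 10 * 5 = 50
15 != 50
Not equal, so proportions differ => No

No


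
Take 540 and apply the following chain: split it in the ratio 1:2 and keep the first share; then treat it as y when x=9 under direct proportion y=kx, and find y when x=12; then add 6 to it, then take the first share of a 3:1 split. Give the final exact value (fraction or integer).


Start with 540.
Step 1: Split 1:2, first share = 540 * 1/3 = 180
Step 2: Direct prop: k = (180)/9; new y = k*12 = 180*12/9 = 240
Step 3: Add 6: 240+6=246; split 3:1 first = 246*3/4 = 369/2
Final result = 369/2

369/2


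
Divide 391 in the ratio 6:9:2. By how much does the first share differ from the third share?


Total parts = 6 + 9 + 2 = 17
Value per part = 391 / 17 = 23
Shares: 6*23=138, 9*23=207, 2*23=46
First share = 138, third share = 46
Difference = |138 - 46| = 92

92


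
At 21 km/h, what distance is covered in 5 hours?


Using distance = speed * time
Speed = 21 km/h
Time = 5 hours
Distance = 21 * 5
= 105 km

105


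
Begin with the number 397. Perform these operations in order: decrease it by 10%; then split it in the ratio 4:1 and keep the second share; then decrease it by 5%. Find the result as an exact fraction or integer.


Start with 397.
Step 1: Decrease by 10%: 397 * 90/100 = 3573/10
Step 2: Split 4:1, second share = 3573/10 * 1/5 = 3573/50
Step 3: Decrease by 5%: 3573/50 * 95/100 = 67887/1000
Final result = 67887/1000

67887/1000


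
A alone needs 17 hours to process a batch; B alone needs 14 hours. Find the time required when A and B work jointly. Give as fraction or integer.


Rate of A = 1/17 job per hour
Rate of B = 1/14 job per hour
Combined rate = 1/17 + 1/14
Find common denominator: (14 + 17)/(17*14) = 31/238
Combined rate = 31/238 job per hour
Time together = 1 / (31/238) = 238/31 hours

238/31


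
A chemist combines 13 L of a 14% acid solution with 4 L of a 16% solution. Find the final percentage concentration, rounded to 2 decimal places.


Solute in mixture 1 = 14% of 13 L = 13*14/100 = 91/50 L
Solute in mixture 2 = 16% of 4 L = 4*16/100 = 16/25 L
Total solute = 91/50 + 16/25 = 123/50 L
Total volume = 13 + 4 = 17 L
Final concentration = 123/50/17 * 100 = 14.47%

14.47


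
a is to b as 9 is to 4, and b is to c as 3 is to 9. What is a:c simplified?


Given a:b = 9:4 and b:c = 3:9
Make b consistent. Multiply first ratio by 3: a:b = 27:12
Multiply second ratio by 4: b:c = 12:36
Now b = 12 in both, so a:b:c = 27:12:36
Therefore a:c = 27:36
Simplify by GCD: a:c = 3:4

3:4


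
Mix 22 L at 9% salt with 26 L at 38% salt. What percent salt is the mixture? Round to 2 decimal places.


Solute in mixture 1 = 9% of 22 L = 22*9/100 = 99/50 L
Solute in mixture 2 = 38% of 26 L = 26*38/100 = 247/25 L
Total solute = 99/50 + 247/25 = 593/50 L
Total volume = 22 + 26 = 48 L
Final concentration = 593/50/48 * 100 = 24.71%

24.71


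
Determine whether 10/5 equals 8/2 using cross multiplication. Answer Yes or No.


Cross multiply to check 10/5 = 8/2
Left cross product: 10 * 2 = 20
Right cross product: 5 * 8 = 40
20 != 40
Not equal, so proportions differ => No

No


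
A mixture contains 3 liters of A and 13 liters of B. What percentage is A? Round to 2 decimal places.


Volume of A = 3 L
Volume of B = 13 L
Total volume = 3 + 13 = 16 L
Percentage of A = (3/16) * 100
= 18.75%

18.75


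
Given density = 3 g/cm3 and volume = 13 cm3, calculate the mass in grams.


Using mass = density * volume
Density = 3 g/cm3
Volume = 13 cm3
Mass = 3 * 13
= 39 g

39


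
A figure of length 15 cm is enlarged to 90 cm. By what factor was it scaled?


Original length = 15 cm
Scaled length = 90 cm
Scale factor = 90 / 15
= 6

6


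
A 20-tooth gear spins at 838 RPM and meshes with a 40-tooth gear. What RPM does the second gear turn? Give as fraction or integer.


Gear ratio: teeth_A * RPM_A = teeth_B * RPM_B
20 * 838 = 40 * RPM_B
16760 = 40 * RPM_B
RPM_B = 16760 / 40
RPM_B = 419

419


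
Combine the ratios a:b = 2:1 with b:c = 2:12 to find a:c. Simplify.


Given a:b = 2:1 and b:c = 2:12
Make b consistent. Multiply first ratio by 2: a:b = 4:2
Multiply second ratio by 1: b:c = 2:12
Now b = 2 in both, so a:b:c = 4:2:12
Therefore a:c = 4:12
Simplify by GCD: a:c = 1:3

1:3


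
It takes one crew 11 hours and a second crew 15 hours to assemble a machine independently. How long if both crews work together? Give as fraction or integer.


Rate of A = 1/11 job per hour
Rate of B = 1/15 job per hour
Combined rate = 1/11 + 1/15
Find common denominator: (15 + 11)/(11*15) = 26/165
Combined rate = 26/165 job per hour
Time together = 1 / (26/165) = 165/26 hours

165/26


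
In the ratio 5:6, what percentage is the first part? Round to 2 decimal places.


Total parts = 5 + 6 = 11
First part fraction = 5/11
Percentage = (5/11) * 100
= 0.454545 * 100
= 45.45%

45.45


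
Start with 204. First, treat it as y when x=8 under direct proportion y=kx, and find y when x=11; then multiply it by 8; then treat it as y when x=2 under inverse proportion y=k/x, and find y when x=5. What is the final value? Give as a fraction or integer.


Start with 204.
Step 1: Direct prop: k = (204)/8; new y = k*11 = 204*11/8 = 561/2
Step 2: Multiply by 8: 561/2 * 8 = 2244
Step 3: Inverse prop: k = (2244)*2; new y = k/5 = 2244*2/5 = 4488/5
Final result = 4488/5

4488/5


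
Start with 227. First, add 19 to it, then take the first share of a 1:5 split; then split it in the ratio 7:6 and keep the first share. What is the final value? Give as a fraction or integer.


Start with 227.
Step 1: Add 19: 227+19=246; split 1:5 first = 246*1/6 = 41
Step 2: Split 7:6, first share = 41 * 7/13 = 287/13
Final result = 287/13

287/13


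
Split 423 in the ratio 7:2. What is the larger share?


Total parts = 7 + 2 = 9
Value per part = 423 / 9 = 47
First share = 7 * 47 = 329
Second share = 2 * 47 = 94
Larger share = 329

329


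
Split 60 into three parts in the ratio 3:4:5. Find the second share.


Ratio = 3:4:5
Total parts = 3 + 4 + 5 = 12
Value per part = 60 / 12 = 5
First share = 3 * 5 = 15
Middle share = 4 * 5 = 20
Third share = 5 * 5 = 25

20


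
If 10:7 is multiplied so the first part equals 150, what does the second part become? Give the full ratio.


Original ratio: 10:7
First term target: 150
Scale factor = 150 / 10 = 15
Multiply second term: 7 * 15 = 105
Equivalent ratio = 150:105

150:105


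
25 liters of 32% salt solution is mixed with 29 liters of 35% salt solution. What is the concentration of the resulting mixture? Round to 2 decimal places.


Solute in mixture 1 = 32% of 25 L = 25*32/100 = 8 L
Solute in mixture 2 = 35% of 29 L = 29*35/100 = 203/20 L
Total solute = 8 + 203/20 = 363/20 L
Total volume = 25 + 29 = 54 L
Final concentration = 363/20/54 * 100 = 33.61%

33.61


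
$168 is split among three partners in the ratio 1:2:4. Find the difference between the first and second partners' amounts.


Total parts = 1 + 2 + 4 = 7
Value per part = 168 / 7 = 24
Shares: 1*24=24, 2*24=48, 4*24=96
First share = 24, second share = 48
Difference = |24 - 48| = 24

24


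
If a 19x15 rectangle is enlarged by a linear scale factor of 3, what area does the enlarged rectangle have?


Original dimensions: 19 x 15
Enlargement factor = 3
New width = 19 * 3 = 57
New height = 15 * 3 = 45
New area = 57 * 45 = 2565

2565


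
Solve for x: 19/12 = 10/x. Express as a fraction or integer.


Setting up: 19/12 = 10/x
Cross multiply: 19 * x = 12 * 10
19x = 120
x = 120/19
x = 120/19

120/19


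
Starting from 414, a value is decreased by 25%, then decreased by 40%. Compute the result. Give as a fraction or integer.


Start: 414
Step 1: decrease by 25% => multiply by 75/100
  414 * 75/100 = 621/2
Step 2: decrease by 40% => multiply by 60/100
  621/2 * 60/100 = 1863/10
Final value = 1863/10

1863/10


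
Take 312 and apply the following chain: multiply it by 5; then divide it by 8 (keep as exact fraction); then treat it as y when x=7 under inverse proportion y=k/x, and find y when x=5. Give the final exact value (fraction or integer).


Start with 312.
Step 1: Multiply by 5: 312 * 5 = 1560
Step 2: Divide by 8: 1560 / 8 = 195
Step 3: Inverse prop: k = (195)*7; new y = k/5 = 195*7/5 = 273
Final result = 273

273


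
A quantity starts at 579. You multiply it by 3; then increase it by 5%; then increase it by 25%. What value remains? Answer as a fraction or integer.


Start with 579.
Step 1: Multiply by 3: 579 * 3 = 1737
Step 2: Increase by 5%: 1737 * 105/100 = 36477/20
Step 3: Increase by 25%: 36477/20 * 125/100 = 36477/16
Final result = 36477/16

36477/16


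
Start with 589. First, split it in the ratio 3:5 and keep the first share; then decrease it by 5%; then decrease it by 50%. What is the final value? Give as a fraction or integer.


Start with 589.
Step 1: Split 3:5, first share = 589 * 3/8 = 1767/8
Step 2: Decrease by 5%: 1767/8 * 95/100 = 33573/160
Step 3: Decrease by 50%: 33573/160 * 50/100 = 33573/320
Final result = 33573/320

33573/320


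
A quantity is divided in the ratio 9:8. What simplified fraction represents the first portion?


Total parts = 9 + 8 = 17
First part fraction = 9/17
Simplify: 9/17 = 9/17

9/17


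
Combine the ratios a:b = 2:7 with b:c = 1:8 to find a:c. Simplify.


Given a:b = 2:7 and b:c = 1:8
Make b consistent. Multiply first ratio by 1: a:b = 2:7
Multiply second ratio by 7: b:c = 7:56
Now b = 7 in both, so a:b:c = 2:7:56
Therefore a:c = 2:56
Simplify by GCD: a:c = 1:28

1:28


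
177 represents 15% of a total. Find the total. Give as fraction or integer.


Given: 177 is 15% of the whole
Set up: 177 = 15/100 * whole
whole = 177 * 100 / 15
whole = 17700 / 15
whole = 1180

1180


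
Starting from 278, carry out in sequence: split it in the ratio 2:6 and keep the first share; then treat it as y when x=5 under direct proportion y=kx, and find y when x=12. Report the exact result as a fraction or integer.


Start with 278.
Step 1: Split 2:6, first share = 278 * 2/8 = 139/2
Step 2: Direct prop: k = (139/2)/5; new y = k*12 = 139/2*12/5 = 834/5
Final result = 834/5

834/5


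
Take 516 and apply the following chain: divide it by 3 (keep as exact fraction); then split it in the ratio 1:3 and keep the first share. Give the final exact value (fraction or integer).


Start with 516.
Step 1: Divide by 3: 516 / 3 = 172
Step 2: Split 1:3, first share = 172 * 1/4 = 43
Final result = 43

43


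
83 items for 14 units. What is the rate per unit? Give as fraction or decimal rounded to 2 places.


Total items = 83
Number of units = 14
Unit rate = 83 / 14
= 5.93 items per unit

5.93


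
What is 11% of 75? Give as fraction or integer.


Compute 11% of 75
Convert percentage: 11% = 11/100
Multiply: 75 * 11/100
= 825/100
= 33/4

33/4


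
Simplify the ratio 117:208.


Find GCD(117, 208)
GCD = 13
Divide both by 13: 117/13 = 9, 208/13 = 16
Simplified ratio = 9:16

9:16


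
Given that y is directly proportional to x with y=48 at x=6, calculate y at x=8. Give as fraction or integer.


Direct proportion: y = kx
Find k: k = 48/6 = 8
Compute y at x=8: y = 8 * 8
y = 64

64


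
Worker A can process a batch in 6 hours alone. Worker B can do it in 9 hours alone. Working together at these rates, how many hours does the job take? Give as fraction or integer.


Rate of A = 1/6 job per hour
Rate of B = 1/9 job per hour
Combined rate = 1/6 + 1/9
Find common denominator: (9 + 6)/(6*9) = 15/54
Combined rate = 5/18 job per hour
Time together = 1 / (5/18) = 18/5 hours

18/5


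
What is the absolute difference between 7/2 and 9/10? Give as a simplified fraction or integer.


Simplify: 7/2 = 7/2 and 9/10 = 9/10
Find common denominator: LCD = 10
Convert: 35/10 and 9/10
Difference = |35 - 9|/10 = 26/10
Simplified = 13/5

13/5


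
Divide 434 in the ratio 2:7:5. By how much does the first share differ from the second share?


Total parts = 2 + 7 + 5 = 14
Value per part = 434 / 14 = 31
Shares: 2*31=62, 7*31=217, 5*31=155
First share = 62, second share = 217
Difference = |62 - 217| = 155

155


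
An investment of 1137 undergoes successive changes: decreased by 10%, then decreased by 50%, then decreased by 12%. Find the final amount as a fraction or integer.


Start: 1137
Step 1: decrease by 10% => multiply by 90/100
  1137 * 90/100 = 10233/10
Step 2: decrease by 50% => multiply by 50/100
  10233/10 * 50/100 = 10233/20
Step 3: decrease by 12% => multiply by 88/100
  10233/20 * 88/100 = 112563/250
Final value = 112563/250

112563/250


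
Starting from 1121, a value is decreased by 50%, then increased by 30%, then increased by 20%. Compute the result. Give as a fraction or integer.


Start: 1121
Step 1: decrease by 50% => multiply by 50/100
  1121 * 50/100 = 1121/2
Step 2: increase by 30% => multiply by 130/100
  1121/2 * 130/100 = 14573/20
Step 3: increase by 20% => multiply by 120/100
  14573/20 * 120/100 = 43719/50
Final value = 43719/50

43719/50


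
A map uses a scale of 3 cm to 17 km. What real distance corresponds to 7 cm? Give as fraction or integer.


Map scale: 3 cm = 17 km
Measured distance on map = 7 cm
Set up proportion: 7 * 17 / 3
= 119 / 3
= 119/3 km

119/3


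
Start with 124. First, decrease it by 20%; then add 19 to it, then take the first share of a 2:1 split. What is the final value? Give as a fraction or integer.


Start with 124.
Step 1: Decrease by 20%: 124 * 80/100 = 496/5
Step 2: Add 19: 496/5+19=591/5; split 2:1 first = 591/5*2/3 = 394/5
Final result = 394/5

394/5


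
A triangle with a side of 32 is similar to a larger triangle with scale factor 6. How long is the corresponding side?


Similar triangles have proportional sides
Scale factor = 6
Smaller side = 32
Corresponding larger side = 32 * 6
= 192

192


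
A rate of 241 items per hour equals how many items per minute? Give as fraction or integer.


Converting from per hour to per minute
Rate = 241 items per hour
Divide by 60: 241/60
= 241/60 items per minute

241/60


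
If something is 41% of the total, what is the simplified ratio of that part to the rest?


Part = 41%, Remainder = 59%
Ratio = 41:59
GCD(41, 59) = 1
Simplify: 41:59 = 41:59

41:59


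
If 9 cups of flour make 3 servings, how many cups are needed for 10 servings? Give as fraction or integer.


Original: 9 cups for 3 servings
Target servings = 10
Scaling factor = 10/3
New amount = 9 * 10/3
= 90/3
= 30 cups

30


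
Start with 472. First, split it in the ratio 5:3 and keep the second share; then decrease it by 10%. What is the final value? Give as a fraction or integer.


Start with 472.
Step 1: Split 5:3, second share = 472 * 3/8 = 177
Step 2: Decrease by 10%: 177 * 90/100 = 1593/10
Final result = 1593/10

1593/10


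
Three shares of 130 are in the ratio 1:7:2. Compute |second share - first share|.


Total parts = 1 + 7 + 2 = 10
Value per part = 130 / 10 = 13
Shares: 1*13=13, 7*13=91, 2*13=26
Second share = 91, first share = 13
Difference = |91 - 13| = 78

78


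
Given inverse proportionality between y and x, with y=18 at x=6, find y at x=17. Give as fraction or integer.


Inverse proportion: y = k/x
Find k: k = 6 * 18 = 108
Compute y at x=17: y = 108/17
y = 108/17

108/17


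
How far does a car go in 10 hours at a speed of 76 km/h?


Using distance = speed * time
Speed = 76 km/h
Time = 10 hours
Distance = 76 * 10
= 760 km

760


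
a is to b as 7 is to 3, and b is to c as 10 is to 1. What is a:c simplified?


Given a:b = 7:3 and b:c = 10:1
Make b consistent. Multiply first ratio by 10: a:b = 70:30
Multiply second ratio by 3: b:c = 30:3
Now b = 30 in both, so a:b:c = 70:30:3
Therefore a:c = 70:3
Simplify by GCD: a:c = 70:3

70:3


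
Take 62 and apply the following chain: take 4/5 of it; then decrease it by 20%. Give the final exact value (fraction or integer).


Start with 62.
Step 1: Take 4/5: 62 * 4/5 = 248/5
Step 2: Decrease by 20%: 248/5 * 80/100 = 992/25
Final result = 992/25

992/25


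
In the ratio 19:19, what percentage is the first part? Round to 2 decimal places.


Total parts = 19 + 19 = 38
First part fraction = 19/38
Percentage = (19/38) * 100
= 0.5 * 100
= 50.00%

50.00


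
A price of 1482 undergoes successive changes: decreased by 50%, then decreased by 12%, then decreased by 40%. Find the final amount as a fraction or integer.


Start: 1482
Step 1: decrease by 50% => multiply by 50/100
  1482 * 50/100 = 741
Step 2: decrease by 12% => multiply by 88/100
  741 * 88/100 = 16302/25
Step 3: decrease by 40% => multiply by 60/100
  16302/25 * 60/100 = 48906/125
Final value = 48906/125

48906/125


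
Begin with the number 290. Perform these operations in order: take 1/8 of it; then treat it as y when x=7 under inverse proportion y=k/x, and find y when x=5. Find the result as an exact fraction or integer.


Start with 290.
Step 1: Take 1/8: 290 * 1/8 = 145/4
Step 2: Inverse prop: k = (145/4)*7; new y = k/5 = 145/4*7/5 = 203/4
Final result = 203/4

203/4


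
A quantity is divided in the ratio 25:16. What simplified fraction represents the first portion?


Total parts = 25 + 16 = 41
First part fraction = 25/41
Simplify: 25/41 = 25/41

25/41


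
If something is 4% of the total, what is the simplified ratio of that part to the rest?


Part = 4%, Remainder = 96%
Ratio = 4:96
GCD(4, 96) = 4
Simplify: 1:24 = 1:24

1:24


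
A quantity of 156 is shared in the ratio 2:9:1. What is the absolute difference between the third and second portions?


Total parts = 2 + 9 + 1 = 12
Value per part = 156 / 12 = 13
Shares: 2*13=26, 9*13=117, 1*13=13
Third share = 13, second share = 117
Difference = |13 - 117| = 104

104


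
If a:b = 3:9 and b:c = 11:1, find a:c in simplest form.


Given a:b = 3:9 and b:c = 11:1
Make b consistent. Multiply first ratio by 11: a:b = 33:99
Multiply second ratio by 9: b:c = 99:9
Now b = 99 in both, so a:b:c = 33:99:9
Therefore a:c = 33:9
Simplify by GCD: a:c = 11:3

11:3


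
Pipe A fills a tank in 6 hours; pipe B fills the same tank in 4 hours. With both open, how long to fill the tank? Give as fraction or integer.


Rate of A = 1/6 job per hour
Rate of B = 1/4 job per hour
Combined rate = 1/6 + 1/4
Find common denominator: (4 + 6)/(6*4) = 10/24
Combined rate = 5/12 job per hour
Time together = 1 / (5/12) = 12/5 hours

12/5


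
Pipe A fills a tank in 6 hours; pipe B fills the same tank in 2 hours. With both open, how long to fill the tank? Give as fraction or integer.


Rate of A = 1/6 job per hour
Rate of B = 1/2 job per hour
Combined rate = 1/6 + 1/2
Find common denominator: (2 + 6)/(6*2) = 8/12
Combined rate = 2/3 job per hour
Time together = 1 / (2/3) = 3/2 hours

3/2


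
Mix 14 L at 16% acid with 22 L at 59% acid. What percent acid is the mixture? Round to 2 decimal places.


Solute in mixture 1 = 16% of 14 L = 14*16/100 = 56/25 L
Solute in mixture 2 = 59% of 22 L = 22*59/100 = 649/50 L
Total solute = 56/25 + 649/50 = 761/50 L
Total volume = 14 + 22 = 36 L
Final concentration = 761/50/36 * 100 = 42.28%

42.28


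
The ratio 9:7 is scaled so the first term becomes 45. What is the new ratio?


Original ratio: 9:7
First term target: 45
Scale factor = 45 / 9 = 5
Multiply second term: 7 * 5 = 35
Equivalent ratio = 45:35

45:35


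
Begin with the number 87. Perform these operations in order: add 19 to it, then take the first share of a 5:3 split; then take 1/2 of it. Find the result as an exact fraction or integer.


Start with 87.
Step 1: Add 19: 87+19=106; split 5:3 first = 106*5/8 = 265/4
Step 2: Take 1/2: 265/4 * 1/2 = 265/8
Final result = 265/8

265/8


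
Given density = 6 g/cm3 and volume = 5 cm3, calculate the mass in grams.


Using mass = density * volume
Density = 6 g/cm3
Volume = 5 cm3
Mass = 6 * 5
= 30 g

30


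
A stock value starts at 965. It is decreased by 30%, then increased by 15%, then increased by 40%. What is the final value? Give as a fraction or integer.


Start: 965
Step 1: decrease by 30% => multiply by 70/100
  965 * 70/100 = 1351/2
Step 2: increase by 15% => multiply by 115/100
  1351/2 * 115/100 = 31073/40
Step 3: increase by 40% => multiply by 140/100
  31073/40 * 140/100 = 217511/200
Final value = 217511/200

217511/200


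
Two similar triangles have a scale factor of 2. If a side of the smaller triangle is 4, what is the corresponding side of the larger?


Similar triangles have proportional sides
Scale factor = 2
Smaller side = 4
Corresponding larger side = 4 * 2
= 8

8


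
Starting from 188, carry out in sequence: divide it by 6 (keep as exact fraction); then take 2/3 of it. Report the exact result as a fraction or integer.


Start with 188.
Step 1: Divide by 6: 188 / 6 = 94/3
Step 2: Take 2/3: 94/3 * 2/3 = 188/9
Final result = 188/9

188/9


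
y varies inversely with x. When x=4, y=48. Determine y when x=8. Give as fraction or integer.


Inverse proportion: y = k/x
Find k: k = 4 * 48 = 192
Compute y at x=8: y = 192/8
y = 24

24


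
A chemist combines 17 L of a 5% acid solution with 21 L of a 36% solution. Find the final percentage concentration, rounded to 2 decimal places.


Solute in mixture 1 = 5% of 17 L = 17*5/100 = 17/20 L
Solute in mixture 2 = 36% of 21 L = 21*36/100 = 189/25 L
Total solute = 17/20 + 189/25 = 841/100 L
Total volume = 17 + 21 = 38 L
Final concentration = 841/100/38 * 100 = 22.13%

22.13


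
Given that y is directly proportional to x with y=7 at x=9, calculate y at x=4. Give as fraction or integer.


Direct proportion: y = kx
Find k: k = 7/9 = 7/9
Compute y at x=4: y = 7/9 * 4
y = 28/9

28/9


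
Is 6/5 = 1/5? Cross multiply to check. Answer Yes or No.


Cross multiply to check 6/5 = 1/5
Left cross product: 6 * 5 = 30
Right cross product: 5 * 1 = 5
30 != 5
Not equal, so proportions differ => No

No


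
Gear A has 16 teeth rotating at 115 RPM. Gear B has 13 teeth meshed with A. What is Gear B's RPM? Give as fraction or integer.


Gear ratio: teeth_A * RPM_A = teeth_B * RPM_B
16 * 115 = 13 * RPM_B
1840 = 13 * RPM_B
RPM_B = 1840 / 13
RPM_B = 1840/13

1840/13


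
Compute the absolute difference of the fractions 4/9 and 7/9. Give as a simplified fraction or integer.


Simplify: 4/9 = 4/9 and 7/9 = 7/9
Find common denominator: LCD = 9
Convert: 4/9 and 7/9
Difference = |4 - 7|/9 = 3/9
Simplified = 1/3

1/3


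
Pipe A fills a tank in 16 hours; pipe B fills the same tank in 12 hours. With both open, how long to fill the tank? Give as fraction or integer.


Rate of A = 1/16 job per hour
Rate of B = 1/12 job per hour
Combined rate = 1/16 + 1/12
Find common denominator: (12 + 16)/(16*12) = 28/192
Combined rate = 7/48 job per hour
Time together = 1 / (7/48) = 48/7 hours

48/7


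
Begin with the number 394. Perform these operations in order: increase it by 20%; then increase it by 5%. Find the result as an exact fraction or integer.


Start with 394.
Step 1: Increase by 20%: 394 * 120/100 = 2364/5
Step 2: Increase by 5%: 2364/5 * 105/100 = 12411/25
Final result = 12411/25

12411/25


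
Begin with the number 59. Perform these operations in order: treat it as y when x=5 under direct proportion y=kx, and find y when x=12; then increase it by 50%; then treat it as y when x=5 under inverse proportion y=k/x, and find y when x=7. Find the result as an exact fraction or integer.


Start with 59.
Step 1: Direct prop: k = (59)/5; new y = k*12 = 59*12/5 = 708/5
Step 2: Increase by 50%: 708/5 * 150/100 = 1062/5
Step 3: Inverse prop: k = (1062/5)*5; new y = k/7 = 1062/5*5/7 = 1062/7
Final result = 1062/7

1062/7


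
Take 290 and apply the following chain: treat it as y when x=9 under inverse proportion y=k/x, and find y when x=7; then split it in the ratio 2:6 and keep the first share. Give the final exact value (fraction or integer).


Start with 290.
Step 1: Inverse prop: k = (290)*9; new y = k/7 = 290*9/7 = 2610/7
Step 2: Split 2:6, first share = 2610/7 * 2/8 = 1305/14
Final result = 1305/14

1305/14


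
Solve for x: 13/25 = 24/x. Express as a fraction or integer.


Setting up: 13/25 = 24/x
Cross multiply: 13 * x = 25 * 24
13x = 600
x = 600/13
x = 600/13

600/13


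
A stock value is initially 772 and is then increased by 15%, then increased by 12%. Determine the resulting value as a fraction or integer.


Start: 772
Step 1: increase by 15% => multiply by 115/100
  772 * 115/100 = 4439/5
Step 2: increase by 12% => multiply by 112/100
  4439/5 * 112/100 = 124292/125
Final value = 124292/125

124292/125


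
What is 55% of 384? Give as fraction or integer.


Compute 55% of 384
Convert percentage: 55% = 55/100
Multiply: 384 * 55/100
= 21120/100
= 1056/5

1056/5


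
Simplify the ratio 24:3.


Find GCD(24, 3)
GCD = 3
Divide both by 3: 24/3 = 8, 3/3 = 1
Simplified ratio = 8:1

8:1


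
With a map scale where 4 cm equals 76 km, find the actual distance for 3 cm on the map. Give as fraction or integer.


Map scale: 4 cm = 76 km
Measured distance on map = 3 cm
Set up proportion: 3 * 76 / 4
= 228 / 4
= 57 km

57


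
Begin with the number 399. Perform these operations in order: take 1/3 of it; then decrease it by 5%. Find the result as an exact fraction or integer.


Start with 399.
Step 1: Take 1/3: 399 * 1/3 = 133
Step 2: Decrease by 5%: 133 * 95/100 = 2527/20
Final result = 2527/20

2527/20


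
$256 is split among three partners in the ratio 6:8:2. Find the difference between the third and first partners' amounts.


Total parts = 6 + 8 + 2 = 16
Value per part = 256 / 16 = 16
Shares: 6*16=96, 8*16=128, 2*16=32
Third share = 32, first share = 96
Difference = |32 - 96| = 64

64


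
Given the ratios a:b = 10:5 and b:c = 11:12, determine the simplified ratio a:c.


Given a:b = 10:5 and b:c = 11:12
Make b consistent. Multiply first ratio by 11: a:b = 110:55
Multiply second ratio by 5: b:c = 55:60
Now b = 55 in both, so a:b:c = 110:55:60
Therefore a:c = 110:60
Simplify by GCD: a:c = 11:6

11:6


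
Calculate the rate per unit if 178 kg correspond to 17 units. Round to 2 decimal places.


Total kg = 178
Number of units = 17
Unit rate = 178 / 17
= 10.47 kg per unit

10.47


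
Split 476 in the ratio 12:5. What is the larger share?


Total parts = 12 + 5 = 17
Value per part = 476 / 17 = 28
First share = 12 * 28 = 336
Second share = 5 * 28 = 140
Larger share = 336

336


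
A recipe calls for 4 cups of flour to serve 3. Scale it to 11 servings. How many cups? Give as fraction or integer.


Original: 4 cups for 3 servings
Target servings = 11
Scaling factor = 11/3
New amount = 4 * 11/3
= 44/3
= 44/3 cups

44/3


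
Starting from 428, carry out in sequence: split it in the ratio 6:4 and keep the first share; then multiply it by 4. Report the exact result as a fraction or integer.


Start with 428.
Step 1: Split 6:4, first share = 428 * 6/10 = 1284/5
Step 2: Multiply by 4: 1284/5 * 4 = 5136/5
Final result = 5136/5

5136/5


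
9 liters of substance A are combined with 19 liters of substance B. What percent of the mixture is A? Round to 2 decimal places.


Volume of A = 9 L
Volume of B = 19 L
Total volume = 9 + 19 = 28 L
Percentage of A = (9/28) * 100
= 32.14%

32.14


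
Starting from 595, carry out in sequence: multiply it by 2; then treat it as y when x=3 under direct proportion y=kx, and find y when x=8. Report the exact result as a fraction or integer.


Start with 595.
Step 1: Multiply by 2: 595 * 2 = 1190
Step 2: Direct prop: k = (1190)/3; new y = k*8 = 1190*8/3 = 9520/3
Final result = 9520/3

9520/3


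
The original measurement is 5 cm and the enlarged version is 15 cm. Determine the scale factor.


Original length = 5 cm
Scaled length = 15 cm
Scale factor = 15 / 5
= 3

3


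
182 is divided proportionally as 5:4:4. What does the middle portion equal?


Ratio = 5:4:4
Total parts = 5 + 4 + 4 = 13
Value per part = 182 / 13 = 14
First share = 5 * 14 = 70
Middle share = 4 * 14 = 56
Third share = 4 * 14 = 56

56


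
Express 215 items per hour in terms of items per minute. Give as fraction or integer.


Converting from per hour to per minute
Rate = 215 items per hour
Divide by 60: 215/60
= 43/12 items per minute

43/12


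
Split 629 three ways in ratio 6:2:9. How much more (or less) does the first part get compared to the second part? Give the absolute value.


Total parts = 6 + 2 + 9 = 17
Value per part = 629 / 17 = 37
Shares: 6*37=222, 2*37=74, 9*37=333
First share = 222, second share = 74
Difference = |222 - 74| = 148

148


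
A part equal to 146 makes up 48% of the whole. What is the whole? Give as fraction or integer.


Given: 146 is 48% of the whole
Set up: 146 = 48/100 * whole
whole = 146 * 100 / 48
whole = 14600 / 48
whole = 1825/6

1825/6


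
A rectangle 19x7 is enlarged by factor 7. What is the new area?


Original dimensions: 19 x 7
Enlargement factor = 7
New width = 19 * 7 = 133
New height = 7 * 7 = 49
New area = 133 * 49 = 6517

6517


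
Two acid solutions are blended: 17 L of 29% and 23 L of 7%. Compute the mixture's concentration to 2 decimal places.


Solute in mixture 1 = 29% of 17 L = 17*29/100 = 493/100 L
Solute in mixture 2 = 7% of 23 L = 23*7/100 = 161/100 L
Total solute = 493/100 + 161/100 = 327/50 L
Total volume = 17 + 23 = 40 L
Final concentration = 327/50/40 * 100 = 16.35%

16.35


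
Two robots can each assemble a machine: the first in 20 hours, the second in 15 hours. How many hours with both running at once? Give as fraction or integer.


Rate of A = 1/20 job per hour
Rate of B = 1/15 job per hour
Combined rate = 1/20 + 1/15
Find common denominator: (15 + 20)/(20*15) = 35/300
Combined rate = 7/60 job per hour
Time together = 1 / (7/60) = 60/7 hours

60/7


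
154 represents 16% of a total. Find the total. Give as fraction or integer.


Given: 154 is 16% of the whole
Set up: 154 = 16/100 * whole
whole = 154 * 100 / 16
whole = 15400 / 16
whole = 1925/2

1925/2


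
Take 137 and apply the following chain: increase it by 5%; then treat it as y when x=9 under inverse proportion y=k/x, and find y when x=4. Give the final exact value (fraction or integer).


Start with 137.
Step 1: Increase by 5%: 137 * 105/100 = 2877/20
Step 2: Inverse prop: k = (2877/20)*9; new y = k/4 = 2877/20*9/4 = 25893/80
Final result = 25893/80

25893/80


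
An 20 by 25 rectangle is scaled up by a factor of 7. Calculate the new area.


Original dimensions: 20 x 25
Enlargement factor = 7
New width = 20 * 7 = 140
New height = 25 * 7 = 175
New area = 140 * 175 = 24500

24500


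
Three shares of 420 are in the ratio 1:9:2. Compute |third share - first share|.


Total parts = 1 + 9 + 2 = 12
Value per part = 420 / 12 = 35
Shares: 1*35=35, 9*35=315, 2*35=70
Third share = 70, first share = 35
Difference = |70 - 35| = 35

35


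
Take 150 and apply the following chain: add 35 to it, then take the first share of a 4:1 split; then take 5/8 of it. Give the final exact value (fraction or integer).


Start with 150.
Step 1: Add 35: 150+35=185; split 4:1 first = 185*4/5 = 148
Step 2: Take 5/8: 148 * 5/8 = 185/2
Final result = 185/2

185/2


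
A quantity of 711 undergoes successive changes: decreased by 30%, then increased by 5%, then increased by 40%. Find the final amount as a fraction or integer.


Start: 711
Step 1: decrease by 30% => multiply by 70/100
  711 * 70/100 = 4977/10
Step 2: increase by 5% => multiply by 105/100
  4977/10 * 105/100 = 104517/200
Step 3: increase by 40% => multiply by 140/100
  104517/200 * 140/100 = 731619/1000
Final value = 731619/1000

731619/1000


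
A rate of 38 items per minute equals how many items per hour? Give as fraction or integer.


Converting from per minute to per hour
Rate = 38 items per minute
Multiply by 60: 38 * 60
= 2280 items per hour

2280


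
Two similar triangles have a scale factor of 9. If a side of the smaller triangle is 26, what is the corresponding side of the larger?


Similar triangles have proportional sides
Scale factor = 9
Smaller side = 26
Corresponding larger side = 26 * 9
= 234

234


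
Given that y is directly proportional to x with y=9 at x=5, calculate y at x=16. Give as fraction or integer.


Direct proportion: y = kx
Find k: k = 9/5 = 9/5
Compute y at x=16: y = 9/5 * 16
y = 144/5

144/5


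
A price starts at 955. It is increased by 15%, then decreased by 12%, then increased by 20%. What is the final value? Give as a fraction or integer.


Start: 955
Step 1: increase by 15% => multiply by 115/100
  955 * 115/100 = 4393/4
Step 2: decrease by 12% => multiply by 88/100
  4393/4 * 88/100 = 48323/50
Step 3: increase by 20% => multiply by 120/100
  48323/50 * 120/100 = 144969/125
Final value = 144969/125

144969/125


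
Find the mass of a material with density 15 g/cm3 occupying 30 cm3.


Using mass = density * volume
Density = 15 g/cm3
Volume = 30 cm3
Mass = 15 * 30
= 450 g

450


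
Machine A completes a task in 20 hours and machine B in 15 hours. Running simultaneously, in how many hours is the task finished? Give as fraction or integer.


Rate of A = 1/20 job per hour
Rate of B = 1/15 job per hour
Combined rate = 1/20 + 1/15
Find common denominator: (15 + 20)/(20*15) = 35/300
Combined rate = 7/60 job per hour
Time together = 1 / (7/60) = 60/7 hours

60/7


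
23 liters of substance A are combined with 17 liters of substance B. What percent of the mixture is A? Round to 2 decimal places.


Volume of A = 23 L
Volume of B = 17 L
Total volume = 23 + 17 = 40 L
Percentage of A = (23/40) * 100
= 57.50%

57.50


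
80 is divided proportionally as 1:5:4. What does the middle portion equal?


Ratio = 1:5:4
Total parts = 1 + 5 + 4 = 10
Value per part = 80 / 10 = 8
First share = 1 * 8 = 8
Middle share = 5 * 8 = 40
Third share = 4 * 8 = 32

40


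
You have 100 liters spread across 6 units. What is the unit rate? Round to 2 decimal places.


Total liters = 100
Number of units = 6
Unit rate = 100 / 6
= 16.67 liters per unit

16.67


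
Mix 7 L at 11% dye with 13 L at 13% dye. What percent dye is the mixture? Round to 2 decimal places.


Solute in mixture 1 = 11% of 7 L = 7*11/100 = 77/100 L
Solute in mixture 2 = 13% of 13 L = 13*13/100 = 169/100 L
Total solute = 77/100 + 169/100 = 123/50 L
Total volume = 7 + 13 = 20 L
Final concentration = 123/50/20 * 100 = 12.30%

12.30


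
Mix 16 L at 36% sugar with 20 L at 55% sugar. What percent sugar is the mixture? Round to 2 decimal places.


Solute in mixture 1 = 36% of 16 L = 16*36/100 = 144/25 L
Solute in mixture 2 = 55% of 20 L = 20*55/100 = 11 L
Total solute = 144/25 + 11 = 419/25 L
Total volume = 16 + 20 = 36 L
Final concentration = 419/25/36 * 100 = 46.56%

46.56


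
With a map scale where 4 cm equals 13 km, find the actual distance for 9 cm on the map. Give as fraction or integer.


Map scale: 4 cm = 13 km
Measured distance on map = 9 cm
Set up proportion: 9 * 13 / 4
= 117 / 4
= 117/4 km

117/4


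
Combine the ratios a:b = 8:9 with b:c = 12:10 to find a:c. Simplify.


Given a:b = 8:9 and b:c = 12:10
Make b consistent. Multiply first ratio by 12: a:b = 96:108
Multiply second ratio by 9: b:c = 108:90
Now b = 108 in both, so a:b:c = 96:108:90
Therefore a:c = 96:90
Simplify by GCD: a:c = 16:15

16:15


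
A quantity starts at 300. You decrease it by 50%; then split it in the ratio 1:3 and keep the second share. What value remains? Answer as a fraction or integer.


Start with 300.
Step 1: Decrease by 50%: 300 * 50/100 = 150
Step 2: Split 1:3, second share = 150 * 3/4 = 225/2
Final result = 225/2

225/2


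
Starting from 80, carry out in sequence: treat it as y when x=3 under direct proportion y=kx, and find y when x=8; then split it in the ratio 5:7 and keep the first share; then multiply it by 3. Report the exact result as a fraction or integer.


Start with 80.
Step 1: Direct prop: k = (80)/3; new y = k*8 = 80*8/3 = 640/3
Step 2: Split 5:7, first share = 640/3 * 5/12 = 800/9
Step 3: Multiply by 3: 800/9 * 3 = 800/3
Final result = 800/3

800/3
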